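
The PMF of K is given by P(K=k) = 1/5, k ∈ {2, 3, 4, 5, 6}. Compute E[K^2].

E[K^2] = Σ k^2·P(K=k)
 = 4·1/5 + 9·1/5 + 16·1/5 + 25·1/5 + 36·1/5
 = 4/5 + 9/5 + 16/5 + 5 + 36/5
 = 18

18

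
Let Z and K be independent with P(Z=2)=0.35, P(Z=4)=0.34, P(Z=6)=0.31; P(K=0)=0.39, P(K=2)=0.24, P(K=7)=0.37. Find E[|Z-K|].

E[|Z-K|] = Σ_z Σ_k |z-k| · P(Z=z)P(K=k)
 = 2·0.1365 + 0·0.084 + 5·0.1295 + 4·0.1326 + 2·0.0816 + 3·0.1258 + 6·0.1209 + 4·0.0744 + 1·0.1147
 = 0.273 + 0 + 0.6475 + 0.5304 + 0.1632 + 0.3774 + 0.7254 + 0.2976 + 0.1147
 = 3.1292

3.1292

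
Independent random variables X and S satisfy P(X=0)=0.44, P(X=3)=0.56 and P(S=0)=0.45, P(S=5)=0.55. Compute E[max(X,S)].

3.506

E[max(X,S)] = Σ_x Σ_s max(x,s) · P(X=x)P(S=s)
 = 0·0.198 + 5·0.242 + 3·0.252 + 5·0.308
 = 0 + 1.21 + 0.756 + 1.54
 = 3.506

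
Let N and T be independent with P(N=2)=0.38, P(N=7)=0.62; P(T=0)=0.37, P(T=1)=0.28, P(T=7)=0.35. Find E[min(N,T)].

2.065

E[min(N,T)] = Σ_n Σ_t min(n,t) · P(N=n)P(T=t)
 = 0·0.1406 + 1·0.1064 + 2·0.133 + 0·0.2294 + 1·0.1736 + 7·0.217
 = 0 + 0.1064 + 0.266 + 0 + 0.1736 + 1.519
 = 2.065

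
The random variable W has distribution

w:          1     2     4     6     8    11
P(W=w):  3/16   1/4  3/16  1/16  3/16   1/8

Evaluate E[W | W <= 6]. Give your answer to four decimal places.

2.6364

P(W <= 6) = 3/16 + 1/4 + 3/16 + 1/16 = 11/16.
E[W | W <= 6] = [1·3/16 + 2·1/4 + 4·3/16 + 6·1/16] / (11/16)
 = 29/16 / (11/16)
 = 29/11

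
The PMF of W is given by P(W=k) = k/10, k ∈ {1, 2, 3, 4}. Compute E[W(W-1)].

E[W(W-1)] = Σ w(w-1)·P(W=w)
 = 0·1/10 + 2·1/5 + 6·3/10 + 12·2/5
 = 0 + 2/5 + 9/5 + 24/5
 = 7

7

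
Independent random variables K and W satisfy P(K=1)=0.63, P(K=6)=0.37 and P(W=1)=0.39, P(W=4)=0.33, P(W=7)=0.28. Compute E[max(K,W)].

E[max(K,W)] = Σ_k Σ_w max(k,w) · P(K=k)P(W=w)
 = 1·0.2457 + 4·0.2079 + 7·0.1764 + 6·0.1443 + 6·0.1221 + 7·0.1036
 = 0.2457 + 0.8316 + 1.2348 + 0.8658 + 0.7326 + 0.7252
 = 4.6357

4.6357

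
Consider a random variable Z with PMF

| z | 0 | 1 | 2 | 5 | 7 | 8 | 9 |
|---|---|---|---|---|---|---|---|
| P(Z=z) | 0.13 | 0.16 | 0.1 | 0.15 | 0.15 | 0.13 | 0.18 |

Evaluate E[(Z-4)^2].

12

E[(Z-4)^2] = Σ (z-4)^2·P(Z=z)
 = 16·0.13 + 9·0.16 + 4·0.1 + 1·0.15 + 9·0.15 + 16·0.13 + 25·0.18
 = 2.08 + 1.44 + 0.4 + 0.15 + 1.35 + 2.08 + 4.5
 = 12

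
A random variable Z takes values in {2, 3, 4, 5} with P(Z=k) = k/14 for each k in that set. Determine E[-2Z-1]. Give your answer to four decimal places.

-8.7143

E[-2Z-1] = Σ (-2z-1)·P(Z=z)
 = (-5)·1/7 + (-7)·3/14 + (-9)·2/7 + (-11)·5/14
 = (-5/7) + (-3/2) + (-18/7) + (-55/14)
 = -61/7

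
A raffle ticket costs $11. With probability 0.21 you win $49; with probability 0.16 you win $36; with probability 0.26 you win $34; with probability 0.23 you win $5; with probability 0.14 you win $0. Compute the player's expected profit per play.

15.04

E[payout] = 49·0.21 + 36·0.16 + 34·0.26 + 5·0.23 + 0·0.14
 = 10.29 + 5.76 + 8.84 + 1.15 + 0
 = 26.04
Net = 26.04 - 11 = 15.04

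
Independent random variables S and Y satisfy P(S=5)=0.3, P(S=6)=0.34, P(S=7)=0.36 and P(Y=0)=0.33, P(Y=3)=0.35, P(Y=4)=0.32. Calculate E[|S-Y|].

E[|S-Y|] = Σ_s Σ_y |s-y| · P(S=s)P(Y=y)
 = 5·0.099 + 2·0.105 + 1·0.096 + 6·0.1122 + 3·0.119 + 2·0.1088 + 7·0.1188 + 4·0.126 + 3·0.1152
 = 0.495 + 0.21 + 0.096 + 0.6732 + 0.357 + 0.2176 + 0.8316 + 0.504 + 0.3456
 = 3.73

3.73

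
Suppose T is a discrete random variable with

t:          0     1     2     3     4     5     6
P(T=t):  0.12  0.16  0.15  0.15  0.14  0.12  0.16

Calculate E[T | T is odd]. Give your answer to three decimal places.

P(T is odd) = 0.16 + 0.15 + 0.12 = 0.43.
E[T | T is odd] = [1·0.16 + 3·0.15 + 5·0.12] / 0.43
 = 1.21 / 0.43
 = 121/43

2.814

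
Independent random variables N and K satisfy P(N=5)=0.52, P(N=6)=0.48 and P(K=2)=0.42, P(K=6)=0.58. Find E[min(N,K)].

4.0184

E[min(N,K)] = Σ_n Σ_k min(n,k) · P(N=n)P(K=k)
 = 2·0.2184 + 5·0.3016 + 2·0.2016 + 6·0.2784
 = 0.4368 + 1.508 + 0.4032 + 1.6704
 = 4.0184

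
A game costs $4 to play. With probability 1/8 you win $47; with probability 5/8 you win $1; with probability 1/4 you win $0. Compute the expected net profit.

2.5

E[payout] = 47·1/8 + 1·5/8 + 0·1/4
 = 47/8 + 5/8 + 0
 = 13/2
Net = 13/2 - 4 = 5/2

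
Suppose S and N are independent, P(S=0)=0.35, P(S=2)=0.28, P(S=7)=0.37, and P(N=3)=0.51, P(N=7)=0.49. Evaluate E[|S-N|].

3.3196

E[|S-N|] = Σ_s Σ_n |s-n| · P(S=s)P(N=n)
 = 3·0.1785 + 7·0.1715 + 1·0.1428 + 5·0.1372 + 4·0.1887 + 0·0.1813
 = 0.5355 + 1.2005 + 0.1428 + 0.686 + 0.7548 + 0
 = 3.3196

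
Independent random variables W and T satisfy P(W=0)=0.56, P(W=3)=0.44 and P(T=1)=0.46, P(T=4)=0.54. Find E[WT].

E[WT] = Σ_w Σ_t wt · P(W=w)P(T=t)
 = 0·0.2576 + 0·0.3024 + 3·0.2024 + 12·0.2376
 = 0 + 0 + 0.6072 + 2.8512
 = 3.4584

3.4584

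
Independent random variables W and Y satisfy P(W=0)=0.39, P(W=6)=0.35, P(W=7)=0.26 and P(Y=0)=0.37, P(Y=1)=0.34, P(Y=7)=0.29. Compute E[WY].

E[WY] = Σ_w Σ_y wy · P(W=w)P(Y=y)
 = 0·0.1443 + 0·0.1326 + 0·0.1131 + 0·0.1295 + 6·0.119 + 42·0.1015 + 0·0.0962 + 7·0.0884 + 49·0.0754
 = 0 + 0 + 0 + 0 + 0.714 + 4.263 + 0 + 0.6188 + 3.6946
 = 9.2904

9.2904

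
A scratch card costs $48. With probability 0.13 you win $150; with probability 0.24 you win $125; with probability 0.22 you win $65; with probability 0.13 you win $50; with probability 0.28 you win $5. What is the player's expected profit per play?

23.7

E[payout] = 150·0.13 + 125·0.24 + 65·0.22 + 50·0.13 + 5·0.28
 = 19.5 + 30 + 14.3 + 6.5 + 1.4
 = 71.7
Net = 71.7 - 48 = 23.7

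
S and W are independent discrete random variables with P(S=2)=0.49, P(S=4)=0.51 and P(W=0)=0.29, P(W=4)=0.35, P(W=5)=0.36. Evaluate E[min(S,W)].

2.1442

E[min(S,W)] = Σ_s Σ_w min(s,w) · P(S=s)P(W=w)
 = 0·0.1421 + 2·0.1715 + 2·0.1764 + 0·0.1479 + 4·0.1785 + 4·0.1836
 = 0 + 0.343 + 0.3528 + 0 + 0.714 + 0.7344
 = 2.1442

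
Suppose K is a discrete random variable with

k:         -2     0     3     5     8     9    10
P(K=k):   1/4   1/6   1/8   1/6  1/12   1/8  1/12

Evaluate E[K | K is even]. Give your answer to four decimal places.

1.7143

P(K is even) = 1/4 + 1/6 + 1/12 + 1/12 = 7/12.
E[K | K is even] = [(-2)·1/4 + 0·1/6 + 8·1/12 + 10·1/12] / (7/12)
 = 1 / (7/12)
 = 12/7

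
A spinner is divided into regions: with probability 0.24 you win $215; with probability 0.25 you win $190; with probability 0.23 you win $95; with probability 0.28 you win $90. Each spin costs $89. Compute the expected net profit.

E[payout] = 215·0.24 + 190·0.25 + 95·0.23 + 90·0.28
 = 51.6 + 47.5 + 21.85 + 25.2
 = 146.15
Net = 146.15 - 89 = 57.15

57.15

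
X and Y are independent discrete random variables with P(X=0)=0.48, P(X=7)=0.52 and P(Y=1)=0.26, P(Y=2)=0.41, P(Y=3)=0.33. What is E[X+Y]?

5.71

E[X+Y] = Σ_x Σ_y (x+y) · P(X=x)P(Y=y)
 = 1·0.1248 + 2·0.1968 + 3·0.1584 + 8·0.1352 + 9·0.2132 + 10·0.1716
 = 0.1248 + 0.3936 + 0.4752 + 1.0816 + 1.9188 + 1.716
 = 5.71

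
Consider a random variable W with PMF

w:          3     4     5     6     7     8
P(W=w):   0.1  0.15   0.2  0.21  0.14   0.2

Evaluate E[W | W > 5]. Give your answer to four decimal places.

P(W > 5) = 0.21 + 0.14 + 0.2 = 0.55.
E[W | W > 5] = [6·0.21 + 7·0.14 + 8·0.2] / 0.55
 = 3.84 / 0.55
 = 384/55

6.9818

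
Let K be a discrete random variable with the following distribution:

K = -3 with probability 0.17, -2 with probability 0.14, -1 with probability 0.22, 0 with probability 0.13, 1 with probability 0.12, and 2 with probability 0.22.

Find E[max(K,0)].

0.56

E[max(K,0)] = Σ max(k,0)·P(K=k)
 = 0·0.17 + 0·0.14 + 0·0.22 + 0·0.13 + 1·0.12 + 2·0.22
 = 0 + 0 + 0 + 0 + 0.12 + 0.44
 = 0.56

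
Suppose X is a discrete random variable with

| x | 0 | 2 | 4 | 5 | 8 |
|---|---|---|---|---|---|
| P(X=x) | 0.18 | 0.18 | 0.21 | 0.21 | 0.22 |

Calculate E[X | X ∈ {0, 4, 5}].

P(X ∈ {0, 4, 5}) = 0.18 + 0.21 + 0.21 = 0.6.
E[X | X ∈ {0, 4, 5}] = [0·0.18 + 4·0.21 + 5·0.21] / 0.6
 = 1.89 / 0.6
 = 63/20

3.15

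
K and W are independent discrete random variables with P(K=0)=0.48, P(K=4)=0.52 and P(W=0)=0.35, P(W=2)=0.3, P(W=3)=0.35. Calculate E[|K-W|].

E[|K-W|] = Σ_k Σ_w |k-w| · P(K=k)P(W=w)
 = 0·0.168 + 2·0.144 + 3·0.168 + 4·0.182 + 2·0.156 + 1·0.182
 = 0 + 0.288 + 0.504 + 0.728 + 0.312 + 0.182
 = 2.014

2.014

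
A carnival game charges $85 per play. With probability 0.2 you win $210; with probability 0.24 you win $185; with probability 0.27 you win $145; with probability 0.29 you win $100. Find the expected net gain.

E[payout] = 210·0.2 + 185·0.24 + 145·0.27 + 100·0.29
 = 42 + 44.4 + 39.15 + 29
 = 154.55
Net = 154.55 - 85 = 69.55

69.55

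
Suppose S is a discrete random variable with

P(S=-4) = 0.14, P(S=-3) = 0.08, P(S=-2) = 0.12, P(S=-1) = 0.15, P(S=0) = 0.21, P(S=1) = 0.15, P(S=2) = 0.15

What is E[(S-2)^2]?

11.3

E[(S-2)^2] = Σ (s-2)^2·P(S=s)
 = 36·0.14 + 25·0.08 + 16·0.12 + 9·0.15 + 4·0.21 + 1·0.15 + 0·0.15
 = 5.04 + 2 + 1.92 + 1.35 + 0.84 + 0.15 + 0
 = 11.3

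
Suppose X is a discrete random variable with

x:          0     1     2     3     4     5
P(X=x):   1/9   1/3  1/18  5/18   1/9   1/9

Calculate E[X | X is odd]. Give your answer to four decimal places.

2.3846

P(X is odd) = 1/3 + 5/18 + 1/9 = 13/18.
E[X | X is odd] = [1·1/3 + 3·5/18 + 5·1/9] / (13/18)
 = 31/18 / (13/18)
 = 31/13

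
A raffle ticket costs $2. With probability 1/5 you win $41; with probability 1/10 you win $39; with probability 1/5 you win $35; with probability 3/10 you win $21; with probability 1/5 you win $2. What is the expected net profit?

E[payout] = 41·1/5 + 39·1/10 + 35·1/5 + 21·3/10 + 2·1/5
 = 41/5 + 39/10 + 7 + 63/10 + 2/5
 = 129/5
Net = 129/5 - 2 = 119/5

23.8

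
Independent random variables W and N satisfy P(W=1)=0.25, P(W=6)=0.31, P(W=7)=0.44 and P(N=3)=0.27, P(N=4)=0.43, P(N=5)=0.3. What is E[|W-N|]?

E[|W-N|] = Σ_w Σ_n |w-n| · P(W=w)P(N=n)
 = 2·0.0675 + 3·0.1075 + 4·0.075 + 3·0.0837 + 2·0.1333 + 1·0.093 + 4·0.1188 + 3·0.1892 + 2·0.132
 = 0.135 + 0.3225 + 0.3 + 0.2511 + 0.2666 + 0.093 + 0.4752 + 0.5676 + 0.264
 = 2.675

2.675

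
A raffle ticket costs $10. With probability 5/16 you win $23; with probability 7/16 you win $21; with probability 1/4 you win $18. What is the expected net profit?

E[payout] = 23·5/16 + 21·7/16 + 18·1/4
 = 115/16 + 147/16 + 9/2
 = 167/8
Net = 167/8 - 10 = 87/8

10.875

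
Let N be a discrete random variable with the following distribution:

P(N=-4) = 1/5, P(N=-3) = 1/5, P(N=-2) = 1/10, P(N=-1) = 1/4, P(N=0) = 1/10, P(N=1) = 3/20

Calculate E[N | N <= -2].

-3.2

P(N <= -2) = 1/5 + 1/5 + 1/10 = 1/2.
E[N | N <= -2] = [(-4)·1/5 + (-3)·1/5 + (-2)·1/10] / (1/2)
 = -8/5 / (1/2)
 = -16/5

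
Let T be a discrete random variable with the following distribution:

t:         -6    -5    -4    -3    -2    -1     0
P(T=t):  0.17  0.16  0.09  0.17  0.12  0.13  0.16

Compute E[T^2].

E[T^2] = Σ t^2·P(T=t)
 = 36·0.17 + 25·0.16 + 16·0.09 + 9·0.17 + 4·0.12 + 1·0.13 + 0·0.16
 = 6.12 + 4 + 1.44 + 1.53 + 0.48 + 0.13 + 0
 = 13.7

13.7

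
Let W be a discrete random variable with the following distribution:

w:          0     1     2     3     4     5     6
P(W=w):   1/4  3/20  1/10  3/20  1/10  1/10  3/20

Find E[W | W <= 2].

0.7

P(W <= 2) = 1/4 + 3/20 + 1/10 = 1/2.
E[W | W <= 2] = [0·1/4 + 1·3/20 + 2·1/10] / (1/2)
 = 7/20 / (1/2)
 = 7/10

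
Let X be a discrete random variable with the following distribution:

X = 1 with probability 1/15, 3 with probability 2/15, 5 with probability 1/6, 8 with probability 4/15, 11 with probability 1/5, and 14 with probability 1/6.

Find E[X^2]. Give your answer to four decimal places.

E[X^2] = Σ x^2·P(X=x)
 = 1·1/15 + 9·2/15 + 25·1/6 + 64·4/15 + 121·1/5 + 196·1/6
 = 1/15 + 6/5 + 25/6 + 256/15 + 121/5 + 98/3
 = 2381/30

79.3667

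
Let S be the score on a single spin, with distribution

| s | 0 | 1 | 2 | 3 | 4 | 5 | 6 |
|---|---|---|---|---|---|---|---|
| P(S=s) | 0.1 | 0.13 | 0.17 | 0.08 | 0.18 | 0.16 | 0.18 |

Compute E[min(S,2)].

E[min(S,2)] = Σ min(s,2)·P(S=s)
 = 0·0.1 + 1·0.13 + 2·0.17 + 2·0.08 + 2·0.18 + 2·0.16 + 2·0.18
 = 0 + 0.13 + 0.34 + 0.16 + 0.36 + 0.32 + 0.36
 = 1.67

1.67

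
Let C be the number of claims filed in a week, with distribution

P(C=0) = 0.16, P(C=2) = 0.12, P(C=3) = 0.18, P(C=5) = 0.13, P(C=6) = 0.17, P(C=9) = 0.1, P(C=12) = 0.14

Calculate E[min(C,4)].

2.94

E[min(C,4)] = Σ min(c,4)·P(C=c)
 = 0·0.16 + 2·0.12 + 3·0.18 + 4·0.13 + 4·0.17 + 4·0.1 + 4·0.14
 = 0 + 0.24 + 0.54 + 0.52 + 0.68 + 0.4 + 0.56
 = 2.94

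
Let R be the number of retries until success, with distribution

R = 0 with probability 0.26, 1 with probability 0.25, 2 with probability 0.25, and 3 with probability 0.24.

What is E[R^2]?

3.41

E[R^2] = Σ r^2·P(R=r)
 = 0·0.26 + 1·0.25 + 4·0.25 + 9·0.24
 = 0 + 0.25 + 1 + 2.16
 = 3.41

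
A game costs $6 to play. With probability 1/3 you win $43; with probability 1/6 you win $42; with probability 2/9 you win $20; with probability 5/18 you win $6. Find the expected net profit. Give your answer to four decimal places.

E[payout] = 43·1/3 + 42·1/6 + 20·2/9 + 6·5/18
 = 43/3 + 7 + 40/9 + 5/3
 = 247/9
Net = 247/9 - 6 = 193/9

21.4444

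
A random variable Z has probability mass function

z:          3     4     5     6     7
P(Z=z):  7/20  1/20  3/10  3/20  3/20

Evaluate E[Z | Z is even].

P(Z is even) = 1/20 + 3/20 = 1/5.
E[Z | Z is even] = [4·1/20 + 6·3/20] / (1/5)
 = 11/10 / (1/5)
 = 11/2

5.5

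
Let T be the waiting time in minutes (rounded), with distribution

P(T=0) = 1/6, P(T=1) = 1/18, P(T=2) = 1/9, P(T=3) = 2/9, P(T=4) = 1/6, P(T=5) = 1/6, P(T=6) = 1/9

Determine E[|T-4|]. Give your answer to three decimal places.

E[|T-4|] = Σ |t-4|·P(T=t)
 = 4·1/6 + 3·1/18 + 2·1/9 + 1·2/9 + 0·1/6 + 1·1/6 + 2·1/9
 = 2/3 + 1/6 + 2/9 + 2/9 + 0 + 1/6 + 2/9
 = 5/3

1.667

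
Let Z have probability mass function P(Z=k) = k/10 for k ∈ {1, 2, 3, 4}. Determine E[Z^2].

E[Z^2] = Σ z^2·P(Z=z)
 = 1·1/10 + 4·1/5 + 9·3/10 + 16·2/5
 = 1/10 + 4/5 + 27/10 + 32/5
 = 10

10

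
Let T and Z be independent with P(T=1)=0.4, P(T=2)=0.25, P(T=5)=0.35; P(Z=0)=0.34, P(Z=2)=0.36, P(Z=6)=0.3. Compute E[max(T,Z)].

3.799

E[max(T,Z)] = Σ_t Σ_z max(t,z) · P(T=t)P(Z=z)
 = 1·0.136 + 2·0.144 + 6·0.12 + 2·0.085 + 2·0.09 + 6·0.075 + 5·0.119 + 5·0.126 + 6·0.105
 = 0.136 + 0.288 + 0.72 + 0.17 + 0.18 + 0.45 + 0.595 + 0.63 + 0.63
 = 3.799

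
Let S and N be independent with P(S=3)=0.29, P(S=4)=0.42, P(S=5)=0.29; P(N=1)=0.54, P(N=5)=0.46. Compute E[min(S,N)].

2.38

E[min(S,N)] = Σ_s Σ_n min(s,n) · P(S=s)P(N=n)
 = 1·0.1566 + 3·0.1334 + 1·0.2268 + 4·0.1932 + 1·0.1566 + 5·0.1334
 = 0.1566 + 0.4002 + 0.2268 + 0.7728 + 0.1566 + 0.667
 = 2.38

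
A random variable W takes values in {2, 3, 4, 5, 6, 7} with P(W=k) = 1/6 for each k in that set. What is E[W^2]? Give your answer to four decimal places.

E[W^2] = Σ w^2·P(W=w)
 = 4·1/6 + 9·1/6 + 16·1/6 + 25·1/6 + 36·1/6 + 49·1/6
 = 2/3 + 3/2 + 8/3 + 25/6 + 6 + 49/6
 = 139/6

23.1667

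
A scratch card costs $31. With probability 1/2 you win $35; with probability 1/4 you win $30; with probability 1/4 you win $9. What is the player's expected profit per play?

E[payout] = 35·1/2 + 30·1/4 + 9·1/4
 = 35/2 + 15/2 + 9/4
 = 109/4
Net = 109/4 - 31 = -15/4

-3.75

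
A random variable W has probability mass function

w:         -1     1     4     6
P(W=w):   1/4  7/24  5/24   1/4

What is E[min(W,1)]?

E[min(W,1)] = Σ min(w,1)·P(W=w)
 = (-1)·1/4 + 1·7/24 + 1·5/24 + 1·1/4
 = (-1/4) + 7/24 + 5/24 + 1/4
 = 1/2

0.5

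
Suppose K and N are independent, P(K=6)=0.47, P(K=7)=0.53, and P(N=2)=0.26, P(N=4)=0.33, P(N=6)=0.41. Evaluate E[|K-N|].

E[|K-N|] = Σ_k Σ_n |k-n| · P(K=k)P(N=n)
 = 4·0.1222 + 2·0.1551 + 0·0.1927 + 5·0.1378 + 3·0.1749 + 1·0.2173
 = 0.4888 + 0.3102 + 0 + 0.689 + 0.5247 + 0.2173
 = 2.23

2.23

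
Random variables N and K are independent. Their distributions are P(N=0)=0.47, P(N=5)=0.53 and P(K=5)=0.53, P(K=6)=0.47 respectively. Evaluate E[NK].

14.4955

E[NK] = Σ_n Σ_k nk · P(N=n)P(K=k)
 = 0·0.2491 + 0·0.2209 + 25·0.2809 + 30·0.2491
 = 0 + 0 + 7.0225 + 7.473
 = 14.4955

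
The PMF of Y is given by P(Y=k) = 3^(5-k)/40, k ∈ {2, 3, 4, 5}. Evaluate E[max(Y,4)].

E[max(Y,4)] = Σ max(y,4)·P(Y=y)
 = 4·27/40 + 4·9/40 + 4·3/40 + 5·1/40
 = 27/10 + 9/10 + 3/10 + 1/8
 = 161/40

4.025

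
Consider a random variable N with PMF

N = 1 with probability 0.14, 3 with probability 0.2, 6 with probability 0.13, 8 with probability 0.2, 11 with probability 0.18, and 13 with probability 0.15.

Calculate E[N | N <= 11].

6

P(N <= 11) = 0.14 + 0.2 + 0.13 + 0.2 + 0.18 = 0.85.
E[N | N <= 11] = [1·0.14 + 3·0.2 + 6·0.13 + 8·0.2 + 11·0.18] / 0.85
 = 5.1 / 0.85
 = 6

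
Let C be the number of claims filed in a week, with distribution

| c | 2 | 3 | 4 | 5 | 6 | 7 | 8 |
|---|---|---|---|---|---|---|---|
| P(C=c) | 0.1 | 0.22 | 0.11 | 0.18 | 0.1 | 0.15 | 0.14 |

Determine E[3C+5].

E[3C+5] = Σ (3c+5)·P(C=c)
 = 11·0.1 + 14·0.22 + 17·0.11 + 20·0.18 + 23·0.1 + 26·0.15 + 29·0.14
 = 1.1 + 3.08 + 1.87 + 3.6 + 2.3 + 3.9 + 4.06
 = 19.91

19.91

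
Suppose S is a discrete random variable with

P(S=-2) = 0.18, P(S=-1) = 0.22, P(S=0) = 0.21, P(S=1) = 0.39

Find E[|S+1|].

E[|S+1|] = Σ |s+1|·P(S=s)
 = 1·0.18 + 0·0.22 + 1·0.21 + 2·0.39
 = 0.18 + 0 + 0.21 + 0.78
 = 1.17

1.17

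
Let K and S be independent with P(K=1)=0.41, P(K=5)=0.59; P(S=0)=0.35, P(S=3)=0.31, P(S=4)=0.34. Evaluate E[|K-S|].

2.4148

E[|K-S|] = Σ_k Σ_s |k-s| · P(K=k)P(S=s)
 = 1·0.1435 + 2·0.1271 + 3·0.1394 + 5·0.2065 + 2·0.1829 + 1·0.2006
 = 0.1435 + 0.2542 + 0.4182 + 1.0325 + 0.3658 + 0.2006
 = 2.4148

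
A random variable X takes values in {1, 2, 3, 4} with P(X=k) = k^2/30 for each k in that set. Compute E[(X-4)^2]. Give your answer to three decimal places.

1.133

E[(X-4)^2] = Σ (x-4)^2·P(X=x)
 = 9·1/30 + 4·2/15 + 1·3/10 + 0·8/15
 = 3/10 + 8/15 + 3/10 + 0
 = 17/15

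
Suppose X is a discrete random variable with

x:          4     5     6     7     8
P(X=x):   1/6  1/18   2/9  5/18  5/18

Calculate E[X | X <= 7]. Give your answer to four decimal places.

P(X <= 7) = 1/6 + 1/18 + 2/9 + 5/18 = 13/18.
E[X | X <= 7] = [4·1/6 + 5·1/18 + 6·2/9 + 7·5/18] / (13/18)
 = 38/9 / (13/18)
 = 76/13

5.8462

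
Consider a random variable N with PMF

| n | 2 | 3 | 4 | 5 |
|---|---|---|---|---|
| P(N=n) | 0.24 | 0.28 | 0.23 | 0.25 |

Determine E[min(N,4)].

3.24

E[min(N,4)] = Σ min(n,4)·P(N=n)
 = 2·0.24 + 3·0.28 + 4·0.23 + 4·0.25
 = 0.48 + 0.84 + 0.92 + 1
 = 3.24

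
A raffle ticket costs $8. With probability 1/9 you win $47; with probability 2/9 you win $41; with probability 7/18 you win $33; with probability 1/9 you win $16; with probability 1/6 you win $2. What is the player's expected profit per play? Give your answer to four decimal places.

E[payout] = 47·1/9 + 41·2/9 + 33·7/18 + 16·1/9 + 2·1/6
 = 47/9 + 82/9 + 77/6 + 16/9 + 1/3
 = 527/18
Net = 527/18 - 8 = 383/18

21.2778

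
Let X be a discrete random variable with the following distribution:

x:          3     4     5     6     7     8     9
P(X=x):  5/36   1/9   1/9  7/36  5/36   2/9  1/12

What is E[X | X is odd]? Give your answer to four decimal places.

5.7059

P(X is odd) = 5/36 + 1/9 + 5/36 + 1/12 = 17/36.
E[X | X is odd] = [3·5/36 + 5·1/9 + 7·5/36 + 9·1/12] / (17/36)
 = 97/36 / (17/36)
 = 97/17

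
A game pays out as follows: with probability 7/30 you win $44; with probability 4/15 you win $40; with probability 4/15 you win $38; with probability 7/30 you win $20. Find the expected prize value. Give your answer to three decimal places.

E[payout] = 44·7/30 + 40·4/15 + 38·4/15 + 20·7/30
 = 154/15 + 32/3 + 152/15 + 14/3
 = 536/15

35.733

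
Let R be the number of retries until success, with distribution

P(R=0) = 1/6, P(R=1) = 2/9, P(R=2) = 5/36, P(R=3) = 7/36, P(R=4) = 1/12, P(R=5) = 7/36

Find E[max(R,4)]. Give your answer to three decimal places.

E[max(R,4)] = Σ max(r,4)·P(R=r)
 = 4·1/6 + 4·2/9 + 4·5/36 + 4·7/36 + 4·1/12 + 5·7/36
 = 2/3 + 8/9 + 5/9 + 7/9 + 1/3 + 35/36
 = 151/36

4.194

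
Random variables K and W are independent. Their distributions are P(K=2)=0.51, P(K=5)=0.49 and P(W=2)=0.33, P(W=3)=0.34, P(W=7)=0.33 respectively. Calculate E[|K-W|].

E[|K-W|] = Σ_k Σ_w |k-w| · P(K=k)P(W=w)
 = 0·0.1683 + 1·0.1734 + 5·0.1683 + 3·0.1617 + 2·0.1666 + 2·0.1617
 = 0 + 0.1734 + 0.8415 + 0.4851 + 0.3332 + 0.3234
 = 2.1566

2.1566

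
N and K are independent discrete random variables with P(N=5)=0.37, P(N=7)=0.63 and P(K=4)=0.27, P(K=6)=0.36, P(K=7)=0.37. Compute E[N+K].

E[N+K] = Σ_n Σ_k (n+k) · P(N=n)P(K=k)
 = 9·0.0999 + 11·0.1332 + 12·0.1369 + 11·0.1701 + 13·0.2268 + 14·0.2331
 = 0.8991 + 1.4652 + 1.6428 + 1.8711 + 2.9484 + 3.2634
 = 12.09

12.09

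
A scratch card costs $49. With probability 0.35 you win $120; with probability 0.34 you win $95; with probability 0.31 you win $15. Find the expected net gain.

29.95

E[payout] = 120·0.35 + 95·0.34 + 15·0.31
 = 42 + 32.3 + 4.65
 = 78.95
Net = 78.95 - 49 = 29.95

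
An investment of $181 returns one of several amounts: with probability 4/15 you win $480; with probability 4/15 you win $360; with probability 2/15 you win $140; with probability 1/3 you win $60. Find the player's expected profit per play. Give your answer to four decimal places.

E[payout] = 480·4/15 + 360·4/15 + 140·2/15 + 60·1/3
 = 128 + 96 + 56/3 + 20
 = 788/3
Net = 788/3 - 181 = 245/3

81.6667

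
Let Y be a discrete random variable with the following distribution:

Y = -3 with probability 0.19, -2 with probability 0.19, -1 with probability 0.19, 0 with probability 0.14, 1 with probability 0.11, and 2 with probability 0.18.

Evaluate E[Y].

E[Y] = Σ y·P(Y=y)
 = (-3)·0.19 + (-2)·0.19 + (-1)·0.19 + 0·0.14 + 1·0.11 + 2·0.18
 = (-0.57) + (-0.38) + (-0.19) + 0 + 0.11 + 0.36
 = -0.67

-0.67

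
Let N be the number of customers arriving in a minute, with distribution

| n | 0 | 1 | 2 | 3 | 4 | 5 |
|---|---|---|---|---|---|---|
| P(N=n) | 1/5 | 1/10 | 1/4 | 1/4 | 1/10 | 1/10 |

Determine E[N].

E[N] = Σ n·P(N=n)
 = 0·1/5 + 1·1/10 + 2·1/4 + 3·1/4 + 4·1/10 + 5·1/10
 = 0 + 1/10 + 1/2 + 3/4 + 2/5 + 1/2
 = 9/4

2.25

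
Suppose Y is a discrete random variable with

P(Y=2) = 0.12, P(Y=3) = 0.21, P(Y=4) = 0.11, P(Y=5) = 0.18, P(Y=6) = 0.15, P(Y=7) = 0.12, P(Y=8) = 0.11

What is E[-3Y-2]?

-16.49

E[-3Y-2] = Σ (-3y-2)·P(Y=y)
 = (-8)·0.12 + (-11)·0.21 + (-14)·0.11 + (-17)·0.18 + (-20)·0.15 + (-23)·0.12 + (-26)·0.11
 = (-0.96) + (-2.31) + (-1.54) + (-3.06) + (-3) + (-2.76) + (-2.86)
 = -16.49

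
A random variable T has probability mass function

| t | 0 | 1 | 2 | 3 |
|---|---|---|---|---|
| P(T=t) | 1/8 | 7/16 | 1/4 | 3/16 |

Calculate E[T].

1.5

E[T] = Σ t·P(T=t)
 = 0·1/8 + 1·7/16 + 2·1/4 + 3·3/16
 = 0 + 7/16 + 1/2 + 9/16
 = 3/2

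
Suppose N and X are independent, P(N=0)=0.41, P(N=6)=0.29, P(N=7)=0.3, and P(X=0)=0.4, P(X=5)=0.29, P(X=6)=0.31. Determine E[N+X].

7.15

E[N+X] = Σ_n Σ_x (n+x) · P(N=n)P(X=x)
 = 0·0.164 + 5·0.1189 + 6·0.1271 + 6·0.116 + 11·0.0841 + 12·0.0899 + 7·0.12 + 12·0.087 + 13·0.093
 = 0 + 0.5945 + 0.7626 + 0.696 + 0.9251 + 1.0788 + 0.84 + 1.044 + 1.209
 = 7.15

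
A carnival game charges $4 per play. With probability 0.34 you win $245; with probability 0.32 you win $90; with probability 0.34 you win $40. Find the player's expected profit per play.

121.7

E[payout] = 245·0.34 + 90·0.32 + 40·0.34
 = 83.3 + 28.8 + 13.6
 = 125.7
Net = 125.7 - 4 = 121.7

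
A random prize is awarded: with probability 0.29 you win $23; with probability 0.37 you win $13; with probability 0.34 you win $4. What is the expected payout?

12.84

E[payout] = 23·0.29 + 13·0.37 + 4·0.34
 = 6.67 + 4.81 + 1.36
 = 12.84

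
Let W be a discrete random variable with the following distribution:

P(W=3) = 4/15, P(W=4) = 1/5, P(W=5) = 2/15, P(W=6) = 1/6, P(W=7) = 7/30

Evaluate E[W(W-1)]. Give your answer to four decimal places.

21.4667

E[W(W-1)] = Σ w(w-1)·P(W=w)
 = 6·4/15 + 12·1/5 + 20·2/15 + 30·1/6 + 42·7/30
 = 8/5 + 12/5 + 8/3 + 5 + 49/5
 = 322/15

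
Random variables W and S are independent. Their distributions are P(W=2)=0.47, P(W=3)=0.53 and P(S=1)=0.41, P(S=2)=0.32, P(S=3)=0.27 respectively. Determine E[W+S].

4.39

E[W+S] = Σ_w Σ_s (w+s) · P(W=w)P(S=s)
 = 3·0.1927 + 4·0.1504 + 5·0.1269 + 4·0.2173 + 5·0.1696 + 6·0.1431
 = 0.5781 + 0.6016 + 0.6345 + 0.8692 + 0.848 + 0.8586
 = 4.39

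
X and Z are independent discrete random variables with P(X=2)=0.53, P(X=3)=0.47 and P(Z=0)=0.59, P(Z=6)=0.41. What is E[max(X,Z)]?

E[max(X,Z)] = Σ_x Σ_z max(x,z) · P(X=x)P(Z=z)
 = 2·0.3127 + 6·0.2173 + 3·0.2773 + 6·0.1927
 = 0.6254 + 1.3038 + 0.8319 + 1.1562
 = 3.9173

3.9173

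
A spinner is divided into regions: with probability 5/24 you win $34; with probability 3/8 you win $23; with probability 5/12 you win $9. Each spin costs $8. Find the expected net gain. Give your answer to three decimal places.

11.458

E[payout] = 34·5/24 + 23·3/8 + 9·5/12
 = 85/12 + 69/8 + 15/4
 = 467/24
Net = 467/24 - 8 = 275/24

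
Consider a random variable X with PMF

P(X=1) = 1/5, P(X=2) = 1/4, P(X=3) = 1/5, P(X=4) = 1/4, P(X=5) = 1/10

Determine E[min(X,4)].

E[min(X,4)] = Σ min(x,4)·P(X=x)
 = 1·1/5 + 2·1/4 + 3·1/5 + 4·1/4 + 4·1/10
 = 1/5 + 1/2 + 3/5 + 1 + 2/5
 = 27/10

2.7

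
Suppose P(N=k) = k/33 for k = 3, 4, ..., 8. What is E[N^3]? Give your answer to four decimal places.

265.3030

E[N^3] = Σ n^3·P(N=n)
 = 27·1/11 + 64·4/33 + 125·5/33 + 216·2/11 + 343·7/33 + 512·8/33
 = 27/11 + 256/33 + 625/33 + 432/11 + 2401/33 + 4096/33
 = 8755/33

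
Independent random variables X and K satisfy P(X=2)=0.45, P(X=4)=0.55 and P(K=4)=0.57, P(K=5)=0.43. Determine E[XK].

13.733

E[XK] = Σ_x Σ_k xk · P(X=x)P(K=k)
 = 8·0.2565 + 10·0.1935 + 16·0.3135 + 20·0.2365
 = 2.052 + 1.935 + 5.016 + 4.73
 = 13.733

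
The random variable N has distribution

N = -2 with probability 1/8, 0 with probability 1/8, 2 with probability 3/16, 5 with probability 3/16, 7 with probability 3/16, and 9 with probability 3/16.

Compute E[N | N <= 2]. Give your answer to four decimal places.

0.2857

P(N <= 2) = 1/8 + 1/8 + 3/16 = 7/16.
E[N | N <= 2] = [(-2)·1/8 + 0·1/8 + 2·3/16] / (7/16)
 = 1/8 / (7/16)
 = 2/7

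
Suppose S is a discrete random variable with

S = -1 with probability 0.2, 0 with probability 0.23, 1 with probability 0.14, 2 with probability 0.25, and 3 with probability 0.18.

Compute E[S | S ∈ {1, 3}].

P(S ∈ {1, 3}) = 0.14 + 0.18 = 0.32.
E[S | S ∈ {1, 3}] = [1·0.14 + 3·0.18] / 0.32
 = 0.68 / 0.32
 = 17/8

2.125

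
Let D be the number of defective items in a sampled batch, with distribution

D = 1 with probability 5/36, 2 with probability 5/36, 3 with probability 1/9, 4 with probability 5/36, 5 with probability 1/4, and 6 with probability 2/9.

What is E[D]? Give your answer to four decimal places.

3.8889

E[D] = Σ d·P(D=d)
 = 1·5/36 + 2·5/36 + 3·1/9 + 4·5/36 + 5·1/4 + 6·2/9
 = 5/36 + 5/18 + 1/3 + 5/9 + 5/4 + 4/3
 = 35/9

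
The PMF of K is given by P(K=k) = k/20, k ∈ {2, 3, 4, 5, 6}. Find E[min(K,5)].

E[min(K,5)] = Σ min(k,5)·P(K=k)
 = 2·1/10 + 3·3/20 + 4·1/5 + 5·1/4 + 5·3/10
 = 1/5 + 9/20 + 4/5 + 5/4 + 3/2
 = 21/5

4.2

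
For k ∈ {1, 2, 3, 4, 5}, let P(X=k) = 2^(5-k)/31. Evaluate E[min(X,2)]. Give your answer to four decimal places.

E[min(X,2)] = Σ min(x,2)·P(X=x)
 = 1·16/31 + 2·8/31 + 2·4/31 + 2·2/31 + 2·1/31
 = 16/31 + 16/31 + 8/31 + 4/31 + 2/31
 = 46/31

1.4839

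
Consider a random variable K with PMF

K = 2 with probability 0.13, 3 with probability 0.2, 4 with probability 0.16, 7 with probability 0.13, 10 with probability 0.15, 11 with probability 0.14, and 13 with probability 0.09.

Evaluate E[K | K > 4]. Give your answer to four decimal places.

P(K > 4) = 0.13 + 0.15 + 0.14 + 0.09 = 0.51.
E[K | K > 4] = [7·0.13 + 10·0.15 + 11·0.14 + 13·0.09] / 0.51
 = 5.12 / 0.51
 = 512/51

10.0392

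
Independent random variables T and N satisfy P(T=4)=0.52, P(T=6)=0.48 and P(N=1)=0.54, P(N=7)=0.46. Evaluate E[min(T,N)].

E[min(T,N)] = Σ_t Σ_n min(t,n) · P(T=t)P(N=n)
 = 1·0.2808 + 4·0.2392 + 1·0.2592 + 6·0.2208
 = 0.2808 + 0.9568 + 0.2592 + 1.3248
 = 2.8216

2.8216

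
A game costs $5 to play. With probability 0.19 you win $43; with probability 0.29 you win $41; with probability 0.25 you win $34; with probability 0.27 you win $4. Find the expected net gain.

24.64

E[payout] = 43·0.19 + 41·0.29 + 34·0.25 + 4·0.27
 = 8.17 + 11.89 + 8.5 + 1.08
 = 29.64
Net = 29.64 - 5 = 24.64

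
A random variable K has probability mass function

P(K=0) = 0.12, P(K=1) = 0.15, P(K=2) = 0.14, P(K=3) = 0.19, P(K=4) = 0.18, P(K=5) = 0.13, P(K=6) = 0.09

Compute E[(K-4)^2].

4.51

E[(K-4)^2] = Σ (k-4)^2·P(K=k)
 = 16·0.12 + 9·0.15 + 4·0.14 + 1·0.19 + 0·0.18 + 1·0.13 + 4·0.09
 = 1.92 + 1.35 + 0.56 + 0.19 + 0 + 0.13 + 0.36
 = 4.51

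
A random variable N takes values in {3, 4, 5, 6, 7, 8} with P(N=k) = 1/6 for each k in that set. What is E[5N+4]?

31.5

E[5N+4] = Σ (5n+4)·P(N=n)
 = 19·1/6 + 24·1/6 + 29·1/6 + 34·1/6 + 39·1/6 + 44·1/6
 = 19/6 + 4 + 29/6 + 17/3 + 13/2 + 22/3
 = 63/2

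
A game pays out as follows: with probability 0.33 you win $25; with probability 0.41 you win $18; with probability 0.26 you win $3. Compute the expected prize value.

E[payout] = 25·0.33 + 18·0.41 + 3·0.26
 = 8.25 + 7.38 + 0.78
 = 16.41

16.41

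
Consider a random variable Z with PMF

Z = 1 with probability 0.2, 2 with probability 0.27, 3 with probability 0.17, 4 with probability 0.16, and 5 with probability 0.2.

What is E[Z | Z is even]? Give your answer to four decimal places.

P(Z is even) = 0.27 + 0.16 = 0.43.
E[Z | Z is even] = [2·0.27 + 4·0.16] / 0.43
 = 1.18 / 0.43
 = 118/43

2.7442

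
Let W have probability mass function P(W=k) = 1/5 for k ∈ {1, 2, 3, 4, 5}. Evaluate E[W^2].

E[W^2] = Σ w^2·P(W=w)
 = 1·1/5 + 4·1/5 + 9·1/5 + 16·1/5 + 25·1/5
 = 1/5 + 4/5 + 9/5 + 16/5 + 5
 = 11

11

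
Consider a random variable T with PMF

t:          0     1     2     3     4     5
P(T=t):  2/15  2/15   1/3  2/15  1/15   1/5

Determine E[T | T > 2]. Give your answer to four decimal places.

P(T > 2) = 2/15 + 1/15 + 1/5 = 2/5.
E[T | T > 2] = [3·2/15 + 4·1/15 + 5·1/5] / (2/5)
 = 5/3 / (2/5)
 = 25/6

4.1667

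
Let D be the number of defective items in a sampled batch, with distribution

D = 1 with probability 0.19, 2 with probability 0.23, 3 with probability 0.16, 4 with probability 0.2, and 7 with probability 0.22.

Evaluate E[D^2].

16.53

E[D^2] = Σ d^2·P(D=d)
 = 1·0.19 + 4·0.23 + 9·0.16 + 16·0.2 + 49·0.22
 = 0.19 + 0.92 + 1.44 + 3.2 + 10.78
 = 16.53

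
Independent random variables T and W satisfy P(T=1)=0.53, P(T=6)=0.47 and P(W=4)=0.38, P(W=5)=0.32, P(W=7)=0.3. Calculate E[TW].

17.487

E[TW] = Σ_t Σ_w tw · P(T=t)P(W=w)
 = 4·0.2014 + 5·0.1696 + 7·0.159 + 24·0.1786 + 30·0.1504 + 42·0.141
 = 0.8056 + 0.848 + 1.113 + 4.2864 + 4.512 + 5.922
 = 17.487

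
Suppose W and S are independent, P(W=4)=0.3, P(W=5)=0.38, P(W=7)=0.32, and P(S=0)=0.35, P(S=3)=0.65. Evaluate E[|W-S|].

3.39

E[|W-S|] = Σ_w Σ_s |w-s| · P(W=w)P(S=s)
 = 4·0.105 + 1·0.195 + 5·0.133 + 2·0.247 + 7·0.112 + 4·0.208
 = 0.42 + 0.195 + 0.665 + 0.494 + 0.784 + 0.832
 = 3.39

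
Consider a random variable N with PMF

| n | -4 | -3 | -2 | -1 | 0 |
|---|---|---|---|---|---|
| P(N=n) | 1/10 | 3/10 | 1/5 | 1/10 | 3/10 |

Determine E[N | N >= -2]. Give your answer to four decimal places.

-0.8333

P(N >= -2) = 1/5 + 1/10 + 3/10 = 3/5.
E[N | N >= -2] = [(-2)·1/5 + (-1)·1/10 + 0·3/10] / (3/5)
 = -1/2 / (3/5)
 = -5/6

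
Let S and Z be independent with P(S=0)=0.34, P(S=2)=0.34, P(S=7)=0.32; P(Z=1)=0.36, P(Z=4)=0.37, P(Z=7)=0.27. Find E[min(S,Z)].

1.7512

E[min(S,Z)] = Σ_s Σ_z min(s,z) · P(S=s)P(Z=z)
 = 0·0.1224 + 0·0.1258 + 0·0.0918 + 1·0.1224 + 2·0.1258 + 2·0.0918 + 1·0.1152 + 4·0.1184 + 7·0.0864
 = 0 + 0 + 0 + 0.1224 + 0.2516 + 0.1836 + 0.1152 + 0.4736 + 0.6048
 = 1.7512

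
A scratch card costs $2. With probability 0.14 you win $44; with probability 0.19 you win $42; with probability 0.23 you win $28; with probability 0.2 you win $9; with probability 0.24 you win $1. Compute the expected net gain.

20.62

E[payout] = 44·0.14 + 42·0.19 + 28·0.23 + 9·0.2 + 1·0.24
 = 6.16 + 7.98 + 6.44 + 1.8 + 0.24
 = 22.62
Net = 22.62 - 2 = 20.62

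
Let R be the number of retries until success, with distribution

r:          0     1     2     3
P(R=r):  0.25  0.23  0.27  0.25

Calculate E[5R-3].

4.6

E[5R-3] = Σ (5r-3)·P(R=r)
 = (-3)·0.25 + 2·0.23 + 7·0.27 + 12·0.25
 = (-0.75) + 0.46 + 1.89 + 3
 = 4.6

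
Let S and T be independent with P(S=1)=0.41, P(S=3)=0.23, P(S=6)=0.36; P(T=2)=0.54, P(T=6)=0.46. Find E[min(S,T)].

2.3582

E[min(S,T)] = Σ_s Σ_t min(s,t) · P(S=s)P(T=t)
 = 1·0.2214 + 1·0.1886 + 2·0.1242 + 3·0.1058 + 2·0.1944 + 6·0.1656
 = 0.2214 + 0.1886 + 0.2484 + 0.3174 + 0.3888 + 0.9936
 = 2.3582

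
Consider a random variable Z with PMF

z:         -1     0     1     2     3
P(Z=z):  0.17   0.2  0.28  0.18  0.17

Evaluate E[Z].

E[Z] = Σ z·P(Z=z)
 = (-1)·0.17 + 0·0.2 + 1·0.28 + 2·0.18 + 3·0.17
 = (-0.17) + 0 + 0.28 + 0.36 + 0.51
 = 0.98

0.98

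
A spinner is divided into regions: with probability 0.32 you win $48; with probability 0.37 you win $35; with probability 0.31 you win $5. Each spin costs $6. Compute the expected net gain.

E[payout] = 48·0.32 + 35·0.37 + 5·0.31
 = 15.36 + 12.95 + 1.55
 = 29.86
Net = 29.86 - 6 = 23.86

23.86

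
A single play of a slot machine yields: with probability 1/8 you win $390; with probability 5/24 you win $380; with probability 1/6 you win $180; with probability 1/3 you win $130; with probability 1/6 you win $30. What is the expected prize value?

206.25

E[payout] = 390·1/8 + 380·5/24 + 180·1/6 + 130·1/3 + 30·1/6
 = 195/4 + 475/6 + 30 + 130/3 + 5
 = 825/4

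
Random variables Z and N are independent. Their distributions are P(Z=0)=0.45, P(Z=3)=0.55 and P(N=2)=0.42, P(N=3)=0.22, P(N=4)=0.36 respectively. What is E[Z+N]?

E[Z+N] = Σ_z Σ_n (z+n) · P(Z=z)P(N=n)
 = 2·0.189 + 3·0.099 + 4·0.162 + 5·0.231 + 6·0.121 + 7·0.198
 = 0.378 + 0.297 + 0.648 + 1.155 + 0.726 + 1.386
 = 4.59

4.59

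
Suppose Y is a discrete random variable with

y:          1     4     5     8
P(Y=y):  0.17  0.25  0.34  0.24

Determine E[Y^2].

E[Y^2] = Σ y^2·P(Y=y)
 = 1·0.17 + 16·0.25 + 25·0.34 + 64·0.24
 = 0.17 + 4 + 8.5 + 15.36
 = 28.03

28.03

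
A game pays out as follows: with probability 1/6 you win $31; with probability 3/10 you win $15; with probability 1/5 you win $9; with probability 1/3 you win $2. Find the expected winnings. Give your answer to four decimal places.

12.1333

E[payout] = 31·1/6 + 15·3/10 + 9·1/5 + 2·1/3
 = 31/6 + 9/2 + 9/5 + 2/3
 = 182/15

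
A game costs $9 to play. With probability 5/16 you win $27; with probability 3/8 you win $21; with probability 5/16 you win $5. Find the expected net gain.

E[payout] = 27·5/16 + 21·3/8 + 5·5/16
 = 135/16 + 63/8 + 25/16
 = 143/8
Net = 143/8 - 9 = 71/8

8.875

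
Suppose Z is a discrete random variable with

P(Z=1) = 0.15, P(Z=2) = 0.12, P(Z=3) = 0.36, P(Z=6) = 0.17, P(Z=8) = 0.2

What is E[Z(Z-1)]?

E[Z(Z-1)] = Σ z(z-1)·P(Z=z)
 = 0·0.15 + 2·0.12 + 6·0.36 + 30·0.17 + 56·0.2
 = 0 + 0.24 + 2.16 + 5.1 + 11.2
 = 18.7

18.7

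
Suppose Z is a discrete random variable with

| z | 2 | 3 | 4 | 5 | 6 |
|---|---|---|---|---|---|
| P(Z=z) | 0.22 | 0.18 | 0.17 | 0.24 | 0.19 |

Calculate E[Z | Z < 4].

2.45

P(Z < 4) = 0.22 + 0.18 = 0.4.
E[Z | Z < 4] = [2·0.22 + 3·0.18] / 0.4
 = 0.98 / 0.4
 = 49/20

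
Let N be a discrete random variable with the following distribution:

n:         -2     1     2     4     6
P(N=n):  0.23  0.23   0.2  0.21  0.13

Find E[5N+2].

10.95

E[5N+2] = Σ (5n+2)·P(N=n)
 = (-8)·0.23 + 7·0.23 + 12·0.2 + 22·0.21 + 32·0.13
 = (-1.84) + 1.61 + 2.4 + 4.62 + 4.16
 = 10.95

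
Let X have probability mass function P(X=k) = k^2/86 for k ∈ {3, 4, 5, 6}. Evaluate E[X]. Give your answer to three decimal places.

E[X] = Σ x·P(X=x)
 = 3·9/86 + 4·8/43 + 5·25/86 + 6·18/43
 = 27/86 + 32/43 + 125/86 + 108/43
 = 216/43

5.023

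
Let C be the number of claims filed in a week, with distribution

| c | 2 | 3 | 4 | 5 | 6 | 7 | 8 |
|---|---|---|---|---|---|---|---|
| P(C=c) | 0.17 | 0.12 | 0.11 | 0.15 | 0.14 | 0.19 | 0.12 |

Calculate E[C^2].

E[C^2] = Σ c^2·P(C=c)
 = 4·0.17 + 9·0.12 + 16·0.11 + 25·0.15 + 36·0.14 + 49·0.19 + 64·0.12
 = 0.68 + 1.08 + 1.76 + 3.75 + 5.04 + 9.31 + 7.68
 = 29.3

29.3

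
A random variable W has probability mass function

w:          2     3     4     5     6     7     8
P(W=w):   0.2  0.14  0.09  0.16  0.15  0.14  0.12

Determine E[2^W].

E[2^W] = Σ 2^w·P(W=w)
 = 4·0.2 + 8·0.14 + 16·0.09 + 32·0.16 + 64·0.15 + 128·0.14 + 256·0.12
 = 0.8 + 1.12 + 1.44 + 5.12 + 9.6 + 17.92 + 30.72
 = 66.72

66.72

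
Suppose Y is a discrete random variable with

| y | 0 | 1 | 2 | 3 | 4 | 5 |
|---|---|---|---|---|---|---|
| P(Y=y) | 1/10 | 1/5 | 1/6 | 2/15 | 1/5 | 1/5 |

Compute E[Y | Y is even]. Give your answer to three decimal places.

P(Y is even) = 1/10 + 1/6 + 1/5 = 7/15.
E[Y | Y is even] = [0·1/10 + 2·1/6 + 4·1/5] / (7/15)
 = 17/15 / (7/15)
 = 17/7

2.429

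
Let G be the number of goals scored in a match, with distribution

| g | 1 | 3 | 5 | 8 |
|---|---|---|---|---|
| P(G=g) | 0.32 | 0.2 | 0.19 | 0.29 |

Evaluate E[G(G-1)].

21.24

E[G(G-1)] = Σ g(g-1)·P(G=g)
 = 0·0.32 + 6·0.2 + 20·0.19 + 56·0.29
 = 0 + 1.2 + 3.8 + 16.24
 = 21.24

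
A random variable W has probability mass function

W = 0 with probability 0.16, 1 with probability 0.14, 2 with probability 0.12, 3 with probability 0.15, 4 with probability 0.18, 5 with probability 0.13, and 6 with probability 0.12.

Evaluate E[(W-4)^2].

5.06

E[(W-4)^2] = Σ (w-4)^2·P(W=w)
 = 16·0.16 + 9·0.14 + 4·0.12 + 1·0.15 + 0·0.18 + 1·0.13 + 4·0.12
 = 2.56 + 1.26 + 0.48 + 0.15 + 0 + 0.13 + 0.48
 = 5.06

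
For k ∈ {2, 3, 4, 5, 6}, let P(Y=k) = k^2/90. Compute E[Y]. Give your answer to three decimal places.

E[Y] = Σ y·P(Y=y)
 = 2·2/45 + 3·1/10 + 4·8/45 + 5·5/18 + 6·2/5
 = 4/45 + 3/10 + 32/45 + 25/18 + 12/5
 = 44/9

4.889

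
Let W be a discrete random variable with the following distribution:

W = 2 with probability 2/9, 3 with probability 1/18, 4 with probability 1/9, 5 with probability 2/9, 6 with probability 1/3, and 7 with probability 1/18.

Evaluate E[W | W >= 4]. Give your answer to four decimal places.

5.4615

P(W >= 4) = 1/9 + 2/9 + 1/3 + 1/18 = 13/18.
E[W | W >= 4] = [4·1/9 + 5·2/9 + 6·1/3 + 7·1/18] / (13/18)
 = 71/18 / (13/18)
 = 71/13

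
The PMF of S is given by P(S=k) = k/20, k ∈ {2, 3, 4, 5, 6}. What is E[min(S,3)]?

E[min(S,3)] = Σ min(s,3)·P(S=s)
 = 2·1/10 + 3·3/20 + 3·1/5 + 3·1/4 + 3·3/10
 = 1/5 + 9/20 + 3/5 + 3/4 + 9/10
 = 29/10

2.9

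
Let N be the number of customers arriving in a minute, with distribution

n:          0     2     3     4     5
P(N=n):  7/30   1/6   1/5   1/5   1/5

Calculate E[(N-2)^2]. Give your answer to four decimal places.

3.7333

E[(N-2)^2] = Σ (n-2)^2·P(N=n)
 = 4·7/30 + 0·1/6 + 1·1/5 + 4·1/5 + 9·1/5
 = 14/15 + 0 + 1/5 + 4/5 + 9/5
 = 56/15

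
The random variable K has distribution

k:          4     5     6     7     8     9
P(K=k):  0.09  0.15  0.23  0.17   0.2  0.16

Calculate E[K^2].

E[K^2] = Σ k^2·P(K=k)
 = 16·0.09 + 25·0.15 + 36·0.23 + 49·0.17 + 64·0.2 + 81·0.16
 = 1.44 + 3.75 + 8.28 + 8.33 + 12.8 + 12.96
 = 47.56

47.56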